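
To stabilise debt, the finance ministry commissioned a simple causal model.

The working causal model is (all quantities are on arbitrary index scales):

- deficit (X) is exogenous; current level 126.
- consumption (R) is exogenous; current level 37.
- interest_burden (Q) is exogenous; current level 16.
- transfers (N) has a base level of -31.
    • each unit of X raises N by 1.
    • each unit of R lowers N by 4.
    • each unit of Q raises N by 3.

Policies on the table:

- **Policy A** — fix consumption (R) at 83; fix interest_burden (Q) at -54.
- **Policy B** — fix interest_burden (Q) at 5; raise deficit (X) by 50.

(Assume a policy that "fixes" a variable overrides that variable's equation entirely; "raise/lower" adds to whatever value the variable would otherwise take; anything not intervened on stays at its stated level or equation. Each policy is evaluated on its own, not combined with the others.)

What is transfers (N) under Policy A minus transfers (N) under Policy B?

-411

Policy A (R := 83, Q := -54):
  X = 126
  R = 83
  Q = -54
  N = -31 + 126 − 4·83 + 3·(-54) = -399
Policy B (Q := 5, X + 50):
  X = 126 + 50 = 176
  R = 37
  Q = 5
  N = -31 + 176 − 4·37 + 3·5 = 12
N: -399 − 12 = -411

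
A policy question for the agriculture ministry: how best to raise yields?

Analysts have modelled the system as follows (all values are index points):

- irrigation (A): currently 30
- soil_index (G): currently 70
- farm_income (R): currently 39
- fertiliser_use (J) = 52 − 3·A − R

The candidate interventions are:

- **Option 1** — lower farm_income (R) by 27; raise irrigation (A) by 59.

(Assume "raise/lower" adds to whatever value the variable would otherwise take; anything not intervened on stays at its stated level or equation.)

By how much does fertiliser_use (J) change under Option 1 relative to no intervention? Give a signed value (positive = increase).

-150

Baseline:
  A = 30
  R = 39
  J = 52 − 3·30 − 39 = -77
Option 1 (R − 27, A + 59):
  A = 30 + 59 = 89
  R = 39 − 27 = 12
  J = 52 − 3·89 − 12 = -227
Change in J: -227 − (-77) = -150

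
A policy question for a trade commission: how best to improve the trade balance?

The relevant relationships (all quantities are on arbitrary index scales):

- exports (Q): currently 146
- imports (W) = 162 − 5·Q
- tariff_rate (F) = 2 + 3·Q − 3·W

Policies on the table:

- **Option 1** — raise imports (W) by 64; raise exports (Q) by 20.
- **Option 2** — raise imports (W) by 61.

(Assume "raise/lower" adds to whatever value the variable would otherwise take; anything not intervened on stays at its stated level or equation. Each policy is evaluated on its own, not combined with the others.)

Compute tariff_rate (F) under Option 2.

1961

Option 2 (W + 61):
  Q = 146
  W = 162 − 5·146 (+61 from intervention) = -507
  F = 2 + 3·146 − 3·(-507) = 1961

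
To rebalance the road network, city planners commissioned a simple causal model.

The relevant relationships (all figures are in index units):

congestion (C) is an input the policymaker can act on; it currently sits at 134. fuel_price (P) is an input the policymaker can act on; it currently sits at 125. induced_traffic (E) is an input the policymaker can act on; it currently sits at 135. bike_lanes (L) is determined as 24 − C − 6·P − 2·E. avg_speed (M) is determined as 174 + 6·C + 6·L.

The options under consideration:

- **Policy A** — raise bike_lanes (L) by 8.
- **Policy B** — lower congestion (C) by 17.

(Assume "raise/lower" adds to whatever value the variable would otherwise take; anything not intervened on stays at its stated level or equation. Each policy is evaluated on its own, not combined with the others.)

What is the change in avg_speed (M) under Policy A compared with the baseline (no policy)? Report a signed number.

Baseline:
  C = 134
  P = 125
  E = 135
  L = 24 − 134 − 6·125 − 2·135 = -1130
  M = 174 + 6·134 + 6·(-1130) = -5802
Policy A (L + 8):
  C = 134
  P = 125
  E = 135
  L = 24 − 134 − 6·125 − 2·135 (+8 from intervention) = -1122
  M = 174 + 6·134 + 6·(-1122) = -5754
Change in M: -5754 − (-5802) = 48

48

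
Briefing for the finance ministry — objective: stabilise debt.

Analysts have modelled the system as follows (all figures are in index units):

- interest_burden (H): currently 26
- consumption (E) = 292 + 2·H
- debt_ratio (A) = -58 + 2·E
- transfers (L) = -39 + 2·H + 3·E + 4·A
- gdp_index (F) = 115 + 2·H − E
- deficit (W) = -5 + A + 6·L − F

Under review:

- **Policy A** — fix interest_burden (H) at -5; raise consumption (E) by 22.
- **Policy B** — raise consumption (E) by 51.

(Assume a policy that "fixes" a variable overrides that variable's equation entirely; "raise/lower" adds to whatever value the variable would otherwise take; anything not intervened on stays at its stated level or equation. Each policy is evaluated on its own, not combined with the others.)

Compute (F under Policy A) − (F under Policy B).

29

Policy A (H := -5, E + 22):
  H = -5
  E = 292 + 2·(-5) (+22 from intervention) = 304
  F = 115 + 2·(-5) − 304 = -199
Policy B (E + 51):
  H = 26
  E = 292 + 2·26 (+51 from intervention) = 395
  F = 115 + 2·26 − 395 = -228
F: -199 − (-228) = 29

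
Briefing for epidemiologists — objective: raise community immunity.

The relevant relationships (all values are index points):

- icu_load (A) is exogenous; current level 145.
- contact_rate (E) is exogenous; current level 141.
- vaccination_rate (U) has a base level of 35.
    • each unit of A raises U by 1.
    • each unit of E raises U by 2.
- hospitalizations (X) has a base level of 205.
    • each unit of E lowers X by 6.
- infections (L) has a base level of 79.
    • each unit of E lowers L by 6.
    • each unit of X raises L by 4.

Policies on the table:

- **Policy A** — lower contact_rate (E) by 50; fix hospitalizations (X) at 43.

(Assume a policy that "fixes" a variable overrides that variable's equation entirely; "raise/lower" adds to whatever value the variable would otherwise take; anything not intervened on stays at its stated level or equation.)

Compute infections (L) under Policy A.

-295

Policy A (E − 50, X := 43):
  E = 141 − 50 = 91
  X = 43
  L = 79 − 6·91 + 4·43 = -295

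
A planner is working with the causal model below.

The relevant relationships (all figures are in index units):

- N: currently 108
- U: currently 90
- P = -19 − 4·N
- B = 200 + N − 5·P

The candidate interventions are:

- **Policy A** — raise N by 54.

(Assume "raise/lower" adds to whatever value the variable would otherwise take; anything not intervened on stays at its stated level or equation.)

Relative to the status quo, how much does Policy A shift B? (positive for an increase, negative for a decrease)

Baseline:
  N = 108
  P = -19 − 4·108 = -451
  B = 200 + 108 − 5·(-451) = 2563
Policy A (N + 54):
  N = 108 + 54 = 162
  P = -19 − 4·162 = -667
  B = 200 + 162 − 5·(-667) = 3697
Change in B: 3697 − 2563 = 1134

1134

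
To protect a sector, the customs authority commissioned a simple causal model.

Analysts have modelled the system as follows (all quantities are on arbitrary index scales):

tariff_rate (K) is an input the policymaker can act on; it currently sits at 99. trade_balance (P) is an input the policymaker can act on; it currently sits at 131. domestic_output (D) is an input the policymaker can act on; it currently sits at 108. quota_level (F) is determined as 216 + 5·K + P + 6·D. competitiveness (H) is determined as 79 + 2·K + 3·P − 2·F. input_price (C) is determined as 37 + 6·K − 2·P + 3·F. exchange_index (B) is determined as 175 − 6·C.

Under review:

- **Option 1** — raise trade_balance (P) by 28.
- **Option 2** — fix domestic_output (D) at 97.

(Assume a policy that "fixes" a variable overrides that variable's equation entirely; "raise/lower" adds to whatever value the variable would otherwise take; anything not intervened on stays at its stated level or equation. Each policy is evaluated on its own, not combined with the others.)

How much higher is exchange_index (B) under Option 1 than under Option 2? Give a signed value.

-1356

Option 1 (P + 28):
  K = 99
  P = 131 + 28 = 159
  D = 108
  F = 216 + 5·99 + 159 + 6·108 = 1518
  C = 37 + 6·99 − 2·159 + 3·1518 = 4867
  B = 175 − 6·4867 = -29027
Option 2 (D := 97):
  K = 99
  P = 131
  D = 97
  F = 216 + 5·99 + 131 + 6·97 = 1424
  C = 37 + 6·99 − 2·131 + 3·1424 = 4641
  B = 175 − 6·4641 = -27671
B: -29027 − (-27671) = -1356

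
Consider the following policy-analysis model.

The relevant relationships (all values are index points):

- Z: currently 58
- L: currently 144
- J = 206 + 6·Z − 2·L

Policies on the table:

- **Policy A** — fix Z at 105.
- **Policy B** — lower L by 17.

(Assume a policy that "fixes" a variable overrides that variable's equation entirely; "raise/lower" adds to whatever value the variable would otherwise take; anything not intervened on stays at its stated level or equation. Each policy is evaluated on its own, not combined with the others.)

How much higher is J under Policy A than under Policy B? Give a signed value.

248

Policy A (Z := 105):
  Z = 105
  L = 144
  J = 206 + 6·105 − 2·144 = 548
Policy B (L − 17):
  Z = 58
  L = 144 − 17 = 127
  J = 206 + 6·58 − 2·127 = 300
J: 548 − 300 = 248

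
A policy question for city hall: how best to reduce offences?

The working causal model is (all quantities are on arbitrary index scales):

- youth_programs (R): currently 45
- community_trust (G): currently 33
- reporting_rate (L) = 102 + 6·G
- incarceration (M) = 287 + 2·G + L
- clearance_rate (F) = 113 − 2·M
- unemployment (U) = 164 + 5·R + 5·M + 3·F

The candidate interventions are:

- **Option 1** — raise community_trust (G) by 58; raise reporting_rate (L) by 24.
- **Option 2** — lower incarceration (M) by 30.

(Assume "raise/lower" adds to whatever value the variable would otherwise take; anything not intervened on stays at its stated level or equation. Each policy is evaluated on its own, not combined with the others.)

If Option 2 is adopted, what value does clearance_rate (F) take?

-1133

Option 2 (M − 30):
  G = 33
  L = 102 + 6·33 = 300
  M = 287 + 2·33 + 300 (−30 from intervention) = 623
  F = 113 − 2·623 = -1133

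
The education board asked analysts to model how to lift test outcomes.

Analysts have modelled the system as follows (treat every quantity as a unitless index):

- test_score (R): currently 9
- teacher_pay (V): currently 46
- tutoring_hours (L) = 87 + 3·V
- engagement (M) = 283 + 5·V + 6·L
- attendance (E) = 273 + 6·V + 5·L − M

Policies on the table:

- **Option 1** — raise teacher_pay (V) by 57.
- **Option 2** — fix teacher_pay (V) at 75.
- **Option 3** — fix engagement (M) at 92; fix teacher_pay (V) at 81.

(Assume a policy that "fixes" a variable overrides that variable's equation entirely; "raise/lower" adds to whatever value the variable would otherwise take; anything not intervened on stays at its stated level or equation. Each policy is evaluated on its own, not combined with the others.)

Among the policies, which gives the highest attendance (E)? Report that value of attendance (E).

2317

Option 1 (V + 57):
  V = 46 + 57 = 103
  L = 87 + 3·103 = 396
  M = 283 + 5·103 + 6·396 = 3174
  E = 273 + 6·103 + 5·396 − 3174 = -303
Option 2 (V := 75):
  V = 75
  L = 87 + 3·75 = 312
  M = 283 + 5·75 + 6·312 = 2530
  E = 273 + 6·75 + 5·312 − 2530 = -247
Option 3 (M := 92, V := 81):
  V = 81
  L = 87 + 3·81 = 330
  M = 92
  E = 273 + 6·81 + 5·330 − 92 = 2317
Comparing — Option 1: E=-303, Option 2: E=-247, Option 3: E=2317. Highest is 2317 (Option 3).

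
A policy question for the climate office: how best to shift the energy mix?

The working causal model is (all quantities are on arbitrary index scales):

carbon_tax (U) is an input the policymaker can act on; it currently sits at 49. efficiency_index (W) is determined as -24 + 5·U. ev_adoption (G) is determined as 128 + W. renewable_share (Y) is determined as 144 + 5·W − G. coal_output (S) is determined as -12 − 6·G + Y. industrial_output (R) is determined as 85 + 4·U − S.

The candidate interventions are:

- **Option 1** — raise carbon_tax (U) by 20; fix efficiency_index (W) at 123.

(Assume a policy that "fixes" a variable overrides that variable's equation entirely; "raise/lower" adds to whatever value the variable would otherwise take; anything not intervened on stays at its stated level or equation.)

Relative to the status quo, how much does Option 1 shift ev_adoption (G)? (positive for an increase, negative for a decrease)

Baseline:
  U = 49
  W = -24 + 5·49 = 221
  G = 128 + 221 = 349
Option 1 (U + 20, W := 123):
  U = 49 + 20 = 69
  W = 123
  G = 128 + 123 = 251
Change in G: 251 − 349 = -98

-98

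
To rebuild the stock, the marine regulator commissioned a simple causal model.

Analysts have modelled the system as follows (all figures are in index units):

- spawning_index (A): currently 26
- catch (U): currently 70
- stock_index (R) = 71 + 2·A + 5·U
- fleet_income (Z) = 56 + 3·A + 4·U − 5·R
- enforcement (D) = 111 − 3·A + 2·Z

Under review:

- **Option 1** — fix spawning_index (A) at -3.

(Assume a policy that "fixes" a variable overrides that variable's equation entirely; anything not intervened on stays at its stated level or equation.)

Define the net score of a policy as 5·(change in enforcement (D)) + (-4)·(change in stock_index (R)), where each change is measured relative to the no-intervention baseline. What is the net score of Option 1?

Baseline:
  A = 26
  U = 70
  R = 71 + 2·26 + 5·70 = 473
  Z = 56 + 3·26 + 4·70 − 5·473 = -1951
  D = 111 − 3·26 + 2·(-1951) = -3869
Option 1 (A := -3):
  A = -3
  U = 70
  R = 71 + 2·(-3) + 5·70 = 415
  Z = 56 + 3·(-3) + 4·70 − 5·415 = -1748
  D = 111 − 3·(-3) + 2·(-1748) = -3376
ΔD = -3376 − (-3869) = 493; ΔR = 415 − 473 = -58
Score = 5·493 + (-4)·(-58) = 2697

2697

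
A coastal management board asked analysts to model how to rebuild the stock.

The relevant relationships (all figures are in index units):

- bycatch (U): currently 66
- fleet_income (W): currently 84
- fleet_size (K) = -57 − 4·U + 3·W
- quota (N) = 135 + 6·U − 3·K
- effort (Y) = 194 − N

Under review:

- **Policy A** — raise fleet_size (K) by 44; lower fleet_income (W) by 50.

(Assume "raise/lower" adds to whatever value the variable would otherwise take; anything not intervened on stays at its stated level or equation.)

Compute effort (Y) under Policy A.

-862

Policy A (K + 44, W − 50):
  U = 66
  W = 84 − 50 = 34
  K = -57 − 4·66 + 3·34 (+44 from intervention) = -175
  N = 135 + 6·66 − 3·(-175) = 1056
  Y = 194 − 1056 = -862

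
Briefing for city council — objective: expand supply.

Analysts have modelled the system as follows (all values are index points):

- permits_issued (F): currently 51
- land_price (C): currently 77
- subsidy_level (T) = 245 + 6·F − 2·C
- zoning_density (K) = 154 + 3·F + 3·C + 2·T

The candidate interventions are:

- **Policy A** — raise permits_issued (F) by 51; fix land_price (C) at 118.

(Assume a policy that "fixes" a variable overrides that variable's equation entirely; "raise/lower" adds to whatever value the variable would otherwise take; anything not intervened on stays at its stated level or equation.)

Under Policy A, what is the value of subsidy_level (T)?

Policy A (F + 51, C := 118):
  F = 51 + 51 = 102
  C = 118
  T = 245 + 6·102 − 2·118 = 621

621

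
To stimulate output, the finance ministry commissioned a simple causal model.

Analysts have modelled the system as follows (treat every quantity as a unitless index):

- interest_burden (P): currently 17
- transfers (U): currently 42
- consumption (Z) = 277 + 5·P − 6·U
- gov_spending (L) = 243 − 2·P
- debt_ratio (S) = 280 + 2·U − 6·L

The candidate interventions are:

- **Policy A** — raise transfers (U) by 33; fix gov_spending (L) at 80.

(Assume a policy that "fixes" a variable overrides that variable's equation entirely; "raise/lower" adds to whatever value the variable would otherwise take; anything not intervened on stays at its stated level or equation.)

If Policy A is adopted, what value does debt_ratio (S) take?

-50

Policy A (U + 33, L := 80):
  P = 17
  U = 42 + 33 = 75
  L = 80
  S = 280 + 2·75 − 6·80 = -50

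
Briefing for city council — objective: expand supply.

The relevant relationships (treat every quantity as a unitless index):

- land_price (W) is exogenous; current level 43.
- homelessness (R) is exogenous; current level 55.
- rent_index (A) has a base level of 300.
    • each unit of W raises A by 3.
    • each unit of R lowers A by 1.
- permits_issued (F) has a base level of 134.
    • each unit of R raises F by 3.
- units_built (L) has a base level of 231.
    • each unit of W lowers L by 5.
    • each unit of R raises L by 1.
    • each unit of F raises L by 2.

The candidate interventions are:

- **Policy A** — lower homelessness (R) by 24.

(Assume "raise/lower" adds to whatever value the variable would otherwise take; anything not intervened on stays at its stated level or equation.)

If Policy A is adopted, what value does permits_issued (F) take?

Policy A (R − 24):
  R = 55 − 24 = 31
  F = 134 + 3·31 = 227

227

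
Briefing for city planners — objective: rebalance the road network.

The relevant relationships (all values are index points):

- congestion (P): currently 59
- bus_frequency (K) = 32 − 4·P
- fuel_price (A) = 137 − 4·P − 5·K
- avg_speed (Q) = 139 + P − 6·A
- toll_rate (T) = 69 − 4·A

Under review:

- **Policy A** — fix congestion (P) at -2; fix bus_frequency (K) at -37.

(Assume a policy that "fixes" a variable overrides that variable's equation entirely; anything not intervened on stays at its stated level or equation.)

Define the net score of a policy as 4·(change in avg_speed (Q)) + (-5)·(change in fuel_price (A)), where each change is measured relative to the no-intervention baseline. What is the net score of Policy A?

Baseline:
  P = 59
  K = 32 − 4·59 = -204
  A = 137 − 4·59 − 5·(-204) = 921
  Q = 139 + 59 − 6·921 = -5328
Policy A (P := -2, K := -37):
  P = -2
  K = -37
  A = 137 − 4·(-2) − 5·(-37) = 330
  Q = 139 + (-2) − 6·330 = -1843
ΔQ = -1843 − (-5328) = 3485; ΔA = 330 − 921 = -591
Score = 4·3485 + (-5)·(-591) = 16895

16895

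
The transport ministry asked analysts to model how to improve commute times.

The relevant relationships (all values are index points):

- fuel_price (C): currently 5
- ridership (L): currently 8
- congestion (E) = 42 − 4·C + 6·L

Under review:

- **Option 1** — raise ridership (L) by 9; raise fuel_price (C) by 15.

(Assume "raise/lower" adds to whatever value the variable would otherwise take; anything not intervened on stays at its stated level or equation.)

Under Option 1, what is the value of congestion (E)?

Option 1 (L + 9, C + 15):
  C = 5 + 15 = 20
  L = 8 + 9 = 17
  E = 42 − 4·20 + 6·17 = 64

64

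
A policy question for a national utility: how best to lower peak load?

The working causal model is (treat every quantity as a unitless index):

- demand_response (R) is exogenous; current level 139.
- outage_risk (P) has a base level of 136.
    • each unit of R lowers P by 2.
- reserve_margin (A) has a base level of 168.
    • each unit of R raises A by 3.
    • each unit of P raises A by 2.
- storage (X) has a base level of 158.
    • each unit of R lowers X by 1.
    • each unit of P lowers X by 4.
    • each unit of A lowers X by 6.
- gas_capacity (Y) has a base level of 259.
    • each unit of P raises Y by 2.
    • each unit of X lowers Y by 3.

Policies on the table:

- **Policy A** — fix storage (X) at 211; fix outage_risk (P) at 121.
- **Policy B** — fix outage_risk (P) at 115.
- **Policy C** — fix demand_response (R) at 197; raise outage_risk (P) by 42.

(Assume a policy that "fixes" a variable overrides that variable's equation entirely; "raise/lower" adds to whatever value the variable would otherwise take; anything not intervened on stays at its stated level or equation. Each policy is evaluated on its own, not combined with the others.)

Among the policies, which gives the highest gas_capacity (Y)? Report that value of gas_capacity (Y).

16482

Policy A (X := 211, P := 121):
  R = 139
  P = 121
  A = 168 + 3·139 + 2·121 = 827
  X = 211
  Y = 259 + 2·121 − 3·211 = -132
Policy B (P := 115):
  R = 139
  P = 115
  A = 168 + 3·139 + 2·115 = 815
  X = 158 − 139 − 4·115 − 6·815 = -5331
  Y = 259 + 2·115 − 3·(-5331) = 16482
Policy C (R := 197, P + 42):
  R = 197
  P = 136 − 2·197 (+42 from intervention) = -216
  A = 168 + 3·197 + 2·(-216) = 327
  X = 158 − 197 − 4·(-216) − 6·327 = -1137
  Y = 259 + 2·(-216) − 3·(-1137) = 3238
Comparing — Policy A: Y=-132, Policy B: Y=16482, Policy C: Y=3238. Highest is 16482 (Policy B).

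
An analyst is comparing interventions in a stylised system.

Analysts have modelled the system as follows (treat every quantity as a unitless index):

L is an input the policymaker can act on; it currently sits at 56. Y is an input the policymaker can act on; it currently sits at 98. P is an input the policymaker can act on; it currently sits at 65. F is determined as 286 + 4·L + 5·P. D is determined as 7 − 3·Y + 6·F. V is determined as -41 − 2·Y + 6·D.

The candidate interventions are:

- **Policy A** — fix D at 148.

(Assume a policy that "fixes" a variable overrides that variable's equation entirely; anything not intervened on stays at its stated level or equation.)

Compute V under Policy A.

651

Policy A (D := 148):
  L = 56
  Y = 98
  P = 65
  F = 286 + 4·56 + 5·65 = 835
  D = 148
  V = -41 − 2·98 + 6·148 = 651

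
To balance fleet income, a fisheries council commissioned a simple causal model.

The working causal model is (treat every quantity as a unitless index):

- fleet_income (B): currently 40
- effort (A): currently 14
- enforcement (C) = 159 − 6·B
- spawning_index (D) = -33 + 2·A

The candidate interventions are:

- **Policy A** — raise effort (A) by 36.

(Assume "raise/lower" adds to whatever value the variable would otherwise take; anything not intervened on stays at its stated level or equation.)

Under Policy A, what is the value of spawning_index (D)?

Policy A (A + 36):
  A = 14 + 36 = 50
  D = -33 + 2·50 = 67

67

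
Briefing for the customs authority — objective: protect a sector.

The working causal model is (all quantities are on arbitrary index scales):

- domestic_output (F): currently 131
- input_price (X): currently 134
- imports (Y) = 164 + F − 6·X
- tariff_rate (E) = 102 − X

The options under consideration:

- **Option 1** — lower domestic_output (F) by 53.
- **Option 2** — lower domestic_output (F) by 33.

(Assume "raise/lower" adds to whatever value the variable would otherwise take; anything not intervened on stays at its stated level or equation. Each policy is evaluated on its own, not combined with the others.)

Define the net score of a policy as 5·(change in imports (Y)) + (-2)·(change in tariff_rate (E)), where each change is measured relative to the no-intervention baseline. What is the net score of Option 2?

-165

Baseline:
  F = 131
  X = 134
  Y = 164 + 131 − 6·134 = -509
  E = 102 − 134 = -32
Option 2 (F − 33):
  F = 131 − 33 = 98
  X = 134
  Y = 164 + 98 − 6·134 = -542
  E = 102 − 134 = -32
ΔY = -542 − (-509) = -33; ΔE = -32 − (-32) = 0
Score = 5·(-33) + (-2)·0 = -165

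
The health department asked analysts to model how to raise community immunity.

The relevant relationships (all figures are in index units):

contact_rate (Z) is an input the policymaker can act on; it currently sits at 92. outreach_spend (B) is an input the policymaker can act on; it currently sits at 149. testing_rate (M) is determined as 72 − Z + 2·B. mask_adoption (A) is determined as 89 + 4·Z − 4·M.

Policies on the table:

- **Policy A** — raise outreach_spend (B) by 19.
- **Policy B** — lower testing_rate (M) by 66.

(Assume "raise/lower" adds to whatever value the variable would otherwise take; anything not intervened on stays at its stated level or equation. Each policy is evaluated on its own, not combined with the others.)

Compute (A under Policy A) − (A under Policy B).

-416

Policy A (B + 19):
  Z = 92
  B = 149 + 19 = 168
  M = 72 − 92 + 2·168 = 316
  A = 89 + 4·92 − 4·316 = -807
Policy B (M − 66):
  Z = 92
  B = 149
  M = 72 − 92 + 2·149 (−66 from intervention) = 212
  A = 89 + 4·92 − 4·212 = -391
A: -807 − (-391) = -416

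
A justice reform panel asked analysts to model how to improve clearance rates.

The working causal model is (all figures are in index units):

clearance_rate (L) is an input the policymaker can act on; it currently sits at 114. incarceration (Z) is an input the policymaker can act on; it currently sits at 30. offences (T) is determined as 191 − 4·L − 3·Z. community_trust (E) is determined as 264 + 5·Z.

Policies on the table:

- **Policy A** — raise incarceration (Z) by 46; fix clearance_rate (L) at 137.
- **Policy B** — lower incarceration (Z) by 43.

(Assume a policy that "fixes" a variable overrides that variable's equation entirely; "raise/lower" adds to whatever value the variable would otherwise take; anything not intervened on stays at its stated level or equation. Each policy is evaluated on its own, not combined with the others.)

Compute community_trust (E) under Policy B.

199

Policy B (Z − 43):
  Z = 30 − 43 = -13
  E = 264 + 5·(-13) = 199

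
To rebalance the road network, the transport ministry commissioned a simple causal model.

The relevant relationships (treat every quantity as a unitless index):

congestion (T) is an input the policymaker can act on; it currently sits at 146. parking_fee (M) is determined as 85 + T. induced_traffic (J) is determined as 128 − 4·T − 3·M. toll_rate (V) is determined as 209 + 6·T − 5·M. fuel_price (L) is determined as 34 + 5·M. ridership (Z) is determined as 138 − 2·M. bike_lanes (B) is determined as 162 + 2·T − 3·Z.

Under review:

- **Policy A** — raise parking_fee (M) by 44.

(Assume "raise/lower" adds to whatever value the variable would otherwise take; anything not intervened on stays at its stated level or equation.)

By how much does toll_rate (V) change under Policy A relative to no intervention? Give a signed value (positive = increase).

-220

Baseline:
  T = 146
  M = 85 + 146 = 231
  V = 209 + 6·146 − 5·231 = -70
Policy A (M + 44):
  T = 146
  M = 85 + 146 (+44 from intervention) = 275
  V = 209 + 6·146 − 5·275 = -290
Change in V: -290 − (-70) = -220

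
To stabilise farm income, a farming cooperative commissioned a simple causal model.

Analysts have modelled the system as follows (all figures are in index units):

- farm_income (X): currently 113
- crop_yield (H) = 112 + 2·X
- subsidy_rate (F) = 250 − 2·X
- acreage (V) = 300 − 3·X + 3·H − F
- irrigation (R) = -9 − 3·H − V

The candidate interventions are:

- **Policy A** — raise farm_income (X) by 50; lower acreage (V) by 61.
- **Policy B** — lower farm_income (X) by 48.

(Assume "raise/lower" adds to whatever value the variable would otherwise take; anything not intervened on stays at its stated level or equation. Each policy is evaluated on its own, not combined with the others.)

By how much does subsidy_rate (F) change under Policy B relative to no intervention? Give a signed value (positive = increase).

96

Baseline:
  X = 113
  F = 250 − 2·113 = 24
Policy B (X − 48):
  X = 113 − 48 = 65
  F = 250 − 2·65 = 120
Change in F: 120 − 24 = 96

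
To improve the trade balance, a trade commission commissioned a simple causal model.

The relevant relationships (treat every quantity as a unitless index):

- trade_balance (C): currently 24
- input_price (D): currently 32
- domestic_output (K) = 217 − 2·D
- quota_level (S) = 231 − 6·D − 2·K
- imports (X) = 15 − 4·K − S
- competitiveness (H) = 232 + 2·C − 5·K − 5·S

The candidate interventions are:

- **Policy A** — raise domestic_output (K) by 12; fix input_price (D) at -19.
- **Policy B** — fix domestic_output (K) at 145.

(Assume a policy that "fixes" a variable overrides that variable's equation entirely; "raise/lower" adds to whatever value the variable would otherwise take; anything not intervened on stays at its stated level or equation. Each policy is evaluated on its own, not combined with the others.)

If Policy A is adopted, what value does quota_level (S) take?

Policy A (K + 12, D := -19):
  D = -19
  K = 217 − 2·(-19) (+12 from intervention) = 267
  S = 231 − 6·(-19) − 2·267 = -189

-189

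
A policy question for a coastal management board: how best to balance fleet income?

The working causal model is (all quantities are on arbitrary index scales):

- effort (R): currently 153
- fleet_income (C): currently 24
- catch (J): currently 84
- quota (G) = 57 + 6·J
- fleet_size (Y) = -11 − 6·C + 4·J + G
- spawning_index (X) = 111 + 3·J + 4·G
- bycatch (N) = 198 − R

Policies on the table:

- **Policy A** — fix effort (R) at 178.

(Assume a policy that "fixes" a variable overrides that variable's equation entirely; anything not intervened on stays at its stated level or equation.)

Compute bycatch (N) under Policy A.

Policy A (R := 178):
  R = 178
  N = 198 − 178 = 20

20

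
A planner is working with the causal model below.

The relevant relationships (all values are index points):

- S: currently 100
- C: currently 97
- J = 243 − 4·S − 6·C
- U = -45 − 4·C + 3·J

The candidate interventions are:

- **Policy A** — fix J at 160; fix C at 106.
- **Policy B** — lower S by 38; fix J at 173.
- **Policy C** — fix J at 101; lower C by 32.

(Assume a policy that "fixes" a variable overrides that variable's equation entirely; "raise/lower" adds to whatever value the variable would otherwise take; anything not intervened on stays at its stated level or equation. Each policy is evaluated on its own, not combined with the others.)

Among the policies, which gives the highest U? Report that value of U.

Policy A (J := 160, C := 106):
  S = 100
  C = 106
  J = 160
  U = -45 − 4·106 + 3·160 = 11
Policy B (S − 38, J := 173):
  S = 100 − 38 = 62
  C = 97
  J = 173
  U = -45 − 4·97 + 3·173 = 86
Policy C (J := 101, C − 32):
  S = 100
  C = 97 − 32 = 65
  J = 101
  U = -45 − 4·65 + 3·101 = -2
Comparing — Policy A: U=11, Policy B: U=86, Policy C: U=-2. Highest is 86 (Policy B).

86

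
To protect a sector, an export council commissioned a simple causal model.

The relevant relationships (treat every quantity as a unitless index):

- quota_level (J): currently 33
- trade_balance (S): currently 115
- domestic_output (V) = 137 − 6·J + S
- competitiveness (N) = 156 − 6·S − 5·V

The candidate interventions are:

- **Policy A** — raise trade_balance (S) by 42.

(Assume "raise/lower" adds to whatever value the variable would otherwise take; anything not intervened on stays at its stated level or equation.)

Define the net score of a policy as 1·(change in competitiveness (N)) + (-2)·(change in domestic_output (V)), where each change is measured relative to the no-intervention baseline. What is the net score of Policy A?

-546

Baseline:
  J = 33
  S = 115
  V = 137 − 6·33 + 115 = 54
  N = 156 − 6·115 − 5·54 = -804
Policy A (S + 42):
  J = 33
  S = 115 + 42 = 157
  V = 137 − 6·33 + 157 = 96
  N = 156 − 6·157 − 5·96 = -1266
ΔN = -1266 − (-804) = -462; ΔV = 96 − 54 = 42
Score = 1·(-462) + (-2)·42 = -546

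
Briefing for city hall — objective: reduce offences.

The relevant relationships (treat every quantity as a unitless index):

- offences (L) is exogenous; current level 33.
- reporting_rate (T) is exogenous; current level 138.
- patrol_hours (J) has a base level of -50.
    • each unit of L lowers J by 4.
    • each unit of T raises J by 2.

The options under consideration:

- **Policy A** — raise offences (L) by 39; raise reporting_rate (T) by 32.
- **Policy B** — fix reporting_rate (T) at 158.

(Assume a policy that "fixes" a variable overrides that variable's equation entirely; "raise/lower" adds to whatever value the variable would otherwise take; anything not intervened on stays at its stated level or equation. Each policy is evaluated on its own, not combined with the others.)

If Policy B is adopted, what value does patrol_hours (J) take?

134

Policy B (T := 158):
  L = 33
  T = 158
  J = -50 − 4·33 + 2·158 = 134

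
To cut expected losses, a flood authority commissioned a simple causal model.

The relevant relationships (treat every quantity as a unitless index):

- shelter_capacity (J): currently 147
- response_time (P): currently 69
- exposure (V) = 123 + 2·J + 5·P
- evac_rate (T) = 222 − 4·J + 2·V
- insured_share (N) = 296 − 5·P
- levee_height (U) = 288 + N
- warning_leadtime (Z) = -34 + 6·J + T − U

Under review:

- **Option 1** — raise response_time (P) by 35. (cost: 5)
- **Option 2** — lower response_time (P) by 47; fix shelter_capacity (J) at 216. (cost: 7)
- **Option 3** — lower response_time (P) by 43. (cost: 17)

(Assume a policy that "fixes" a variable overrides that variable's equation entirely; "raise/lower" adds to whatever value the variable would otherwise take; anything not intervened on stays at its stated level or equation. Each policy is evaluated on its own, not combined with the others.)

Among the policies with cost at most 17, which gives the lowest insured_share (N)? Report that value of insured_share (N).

-224

Option 1 (P + 35):
  P = 69 + 35 = 104
  N = 296 − 5·104 = -224
Option 2 (P − 47, J := 216):
  P = 69 − 47 = 22
  N = 296 − 5·22 = 186
Option 3 (P − 43):
  P = 69 − 43 = 26
  N = 296 − 5·26 = 166
Comparing — Option 1: N=-224, Option 2: N=186, Option 3: N=166. Lowest is -224 (Option 1).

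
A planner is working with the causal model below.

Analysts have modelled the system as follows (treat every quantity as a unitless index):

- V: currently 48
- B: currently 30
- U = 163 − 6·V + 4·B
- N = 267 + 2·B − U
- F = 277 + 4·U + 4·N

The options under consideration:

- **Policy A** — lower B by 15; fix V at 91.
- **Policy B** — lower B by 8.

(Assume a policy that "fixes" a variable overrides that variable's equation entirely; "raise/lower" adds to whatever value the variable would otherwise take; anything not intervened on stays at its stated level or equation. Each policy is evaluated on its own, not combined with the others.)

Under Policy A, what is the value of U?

-323

Policy A (B − 15, V := 91):
  V = 91
  B = 30 − 15 = 15
  U = 163 − 6·91 + 4·15 = -323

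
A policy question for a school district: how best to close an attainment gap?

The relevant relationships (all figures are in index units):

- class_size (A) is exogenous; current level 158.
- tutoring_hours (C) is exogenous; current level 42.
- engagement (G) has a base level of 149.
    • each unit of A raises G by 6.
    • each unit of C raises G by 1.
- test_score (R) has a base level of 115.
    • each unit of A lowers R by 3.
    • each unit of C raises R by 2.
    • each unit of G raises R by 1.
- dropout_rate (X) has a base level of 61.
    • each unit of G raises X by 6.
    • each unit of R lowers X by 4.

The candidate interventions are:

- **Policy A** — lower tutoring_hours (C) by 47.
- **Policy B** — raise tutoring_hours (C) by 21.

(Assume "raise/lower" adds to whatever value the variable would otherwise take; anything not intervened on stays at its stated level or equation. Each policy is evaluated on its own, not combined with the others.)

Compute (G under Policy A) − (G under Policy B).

-68

Policy A (C − 47):
  A = 158
  C = 42 − 47 = -5
  G = 149 + 6·158 + (-5) = 1092
Policy B (C + 21):
  A = 158
  C = 42 + 21 = 63
  G = 149 + 6·158 + 63 = 1160
G: 1092 − 1160 = -68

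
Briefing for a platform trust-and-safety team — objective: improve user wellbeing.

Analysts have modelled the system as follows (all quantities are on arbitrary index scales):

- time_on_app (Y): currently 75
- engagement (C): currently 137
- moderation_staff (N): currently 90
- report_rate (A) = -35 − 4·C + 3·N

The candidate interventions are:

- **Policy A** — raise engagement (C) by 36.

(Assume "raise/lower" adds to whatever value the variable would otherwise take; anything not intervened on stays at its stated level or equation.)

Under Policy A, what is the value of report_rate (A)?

Policy A (C + 36):
  C = 137 + 36 = 173
  N = 90
  A = -35 − 4·173 + 3·90 = -457

-457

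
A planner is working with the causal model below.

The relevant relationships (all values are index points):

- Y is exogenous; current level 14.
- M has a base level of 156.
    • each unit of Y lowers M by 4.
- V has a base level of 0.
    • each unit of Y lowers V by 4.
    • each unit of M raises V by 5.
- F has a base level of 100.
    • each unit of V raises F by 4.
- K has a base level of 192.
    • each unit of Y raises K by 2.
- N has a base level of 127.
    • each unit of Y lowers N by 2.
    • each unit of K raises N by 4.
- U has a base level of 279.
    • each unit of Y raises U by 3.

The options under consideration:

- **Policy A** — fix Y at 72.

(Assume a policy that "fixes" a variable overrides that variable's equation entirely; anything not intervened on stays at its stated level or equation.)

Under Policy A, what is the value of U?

495

Policy A (Y := 72):
  Y = 72
  U = 279 + 3·72 = 495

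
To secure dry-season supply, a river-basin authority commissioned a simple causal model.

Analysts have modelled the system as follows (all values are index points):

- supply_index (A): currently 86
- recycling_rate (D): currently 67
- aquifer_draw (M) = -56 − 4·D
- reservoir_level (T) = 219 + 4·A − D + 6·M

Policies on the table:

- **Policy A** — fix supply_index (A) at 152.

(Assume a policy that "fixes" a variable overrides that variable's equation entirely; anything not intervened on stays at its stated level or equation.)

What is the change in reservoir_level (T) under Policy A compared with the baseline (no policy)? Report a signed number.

264

Baseline:
  A = 86
  D = 67
  M = -56 − 4·67 = -324
  T = 219 + 4·86 − 67 + 6·(-324) = -1448
Policy A (A := 152):
  A = 152
  D = 67
  M = -56 − 4·67 = -324
  T = 219 + 4·152 − 67 + 6·(-324) = -1184
Change in T: -1184 − (-1448) = 264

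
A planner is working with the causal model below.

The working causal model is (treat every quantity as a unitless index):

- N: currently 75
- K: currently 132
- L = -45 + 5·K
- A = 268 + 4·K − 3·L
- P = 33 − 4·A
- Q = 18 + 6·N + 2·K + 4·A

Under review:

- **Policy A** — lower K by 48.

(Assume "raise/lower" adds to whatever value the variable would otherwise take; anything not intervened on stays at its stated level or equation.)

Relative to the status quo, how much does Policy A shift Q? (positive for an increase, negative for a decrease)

Baseline:
  N = 75
  K = 132
  L = -45 + 5·132 = 615
  A = 268 + 4·132 − 3·615 = -1049
  Q = 18 + 6·75 + 2·132 + 4·(-1049) = -3464
Policy A (K − 48):
  N = 75
  K = 132 − 48 = 84
  L = -45 + 5·84 = 375
  A = 268 + 4·84 − 3·375 = -521
  Q = 18 + 6·75 + 2·84 + 4·(-521) = -1448
Change in Q: -1448 − (-3464) = 2016

2016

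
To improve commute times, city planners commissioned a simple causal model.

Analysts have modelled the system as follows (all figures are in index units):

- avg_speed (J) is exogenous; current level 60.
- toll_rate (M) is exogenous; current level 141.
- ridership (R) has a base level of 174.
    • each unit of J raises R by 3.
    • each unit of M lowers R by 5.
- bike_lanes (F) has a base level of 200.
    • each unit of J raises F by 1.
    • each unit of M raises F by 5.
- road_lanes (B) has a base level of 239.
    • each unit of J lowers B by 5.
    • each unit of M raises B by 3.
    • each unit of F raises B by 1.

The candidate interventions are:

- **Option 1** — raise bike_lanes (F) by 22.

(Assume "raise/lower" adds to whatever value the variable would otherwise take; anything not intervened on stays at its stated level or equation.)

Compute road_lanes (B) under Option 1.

1349

Option 1 (F + 22):
  J = 60
  M = 141
  F = 200 + 60 + 5·141 (+22 from intervention) = 987
  B = 239 − 5·60 + 3·141 + 987 = 1349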